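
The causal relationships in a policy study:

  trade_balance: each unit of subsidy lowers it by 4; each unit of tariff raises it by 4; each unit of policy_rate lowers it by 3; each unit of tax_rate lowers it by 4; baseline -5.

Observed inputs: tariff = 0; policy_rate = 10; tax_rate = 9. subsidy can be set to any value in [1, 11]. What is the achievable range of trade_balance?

-115 to -75

Substituting into the trade_balance equation gives trade_balance = -4*subsidy - 71.
Linear in subsidy, so extremes are at the endpoints: subsidy = 1 gives trade_balance = -75; subsidy = 11 gives trade_balance = -115.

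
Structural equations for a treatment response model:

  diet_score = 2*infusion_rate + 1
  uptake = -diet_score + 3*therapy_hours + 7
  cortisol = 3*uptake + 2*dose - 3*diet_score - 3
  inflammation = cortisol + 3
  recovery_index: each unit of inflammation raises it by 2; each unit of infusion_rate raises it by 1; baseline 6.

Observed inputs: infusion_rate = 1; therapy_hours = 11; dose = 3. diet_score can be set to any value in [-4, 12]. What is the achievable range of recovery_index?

115 to 307

Intervening on diet_score fixes its value directly, overriding its dependence on infusion_rate.
Substituting into the uptake equation gives uptake = -diet_score + 40.
Substituting into the cortisol equation gives cortisol = -6*diet_score + 123.
inflammation becomes -6*diet_score + 126.
Substituting into the recovery_index equation gives recovery_index = -12*diet_score + 259.
Linear in diet_score, so extremes are at the endpoints: diet_score = -4 gives recovery_index = 307; diet_score = 12 gives recovery_index = 115.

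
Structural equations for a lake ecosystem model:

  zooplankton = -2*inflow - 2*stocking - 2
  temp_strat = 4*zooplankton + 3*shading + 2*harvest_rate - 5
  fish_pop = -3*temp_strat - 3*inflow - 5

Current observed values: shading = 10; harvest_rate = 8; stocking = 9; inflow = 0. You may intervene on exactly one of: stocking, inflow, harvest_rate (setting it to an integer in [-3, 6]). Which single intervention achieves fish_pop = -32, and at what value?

set stocking = 3

Intervening on stocking: with other inputs at their observed values, fish_pop = 24*stocking - 104. Solving for -32 gives stocking = 3, within [-3, 6].
Intervening on inflow: fish_pop = 21*inflow + 112. Reaching -32 requires inflow = -48/7, not an integer.
Intervening on harvest_rate: fish_pop = -6*harvest_rate + 160. Reaching -32 requires harvest_rate = 32, outside [-3, 6].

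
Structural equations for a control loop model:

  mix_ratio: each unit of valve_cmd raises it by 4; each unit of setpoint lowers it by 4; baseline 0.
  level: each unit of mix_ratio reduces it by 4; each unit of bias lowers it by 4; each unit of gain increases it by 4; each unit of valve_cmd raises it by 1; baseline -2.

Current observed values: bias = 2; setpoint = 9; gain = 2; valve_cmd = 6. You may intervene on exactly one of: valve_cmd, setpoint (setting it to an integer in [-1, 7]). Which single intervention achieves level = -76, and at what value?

Intervening on valve_cmd: level = -15*valve_cmd + 142. Reaching -76 requires valve_cmd = 218/15, not an integer.
Intervening on setpoint: with other inputs at their observed values, level = 16*setpoint - 92. Solving for -76 gives setpoint = 1, within [-1, 7].

set setpoint = 1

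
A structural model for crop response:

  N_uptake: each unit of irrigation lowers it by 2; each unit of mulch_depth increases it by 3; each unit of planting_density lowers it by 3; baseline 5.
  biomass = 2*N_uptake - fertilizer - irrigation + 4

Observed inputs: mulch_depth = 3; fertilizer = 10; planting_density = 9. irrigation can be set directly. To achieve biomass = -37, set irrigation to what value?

Substituting into the N_uptake equation gives N_uptake = -2*irrigation - 13.
Substituting into the biomass equation gives biomass = -5*irrigation - 32.
Solve -5*irrigation - 32 = -37: irrigation = (-37 + 32) / -5 = 1.

irrigation = 1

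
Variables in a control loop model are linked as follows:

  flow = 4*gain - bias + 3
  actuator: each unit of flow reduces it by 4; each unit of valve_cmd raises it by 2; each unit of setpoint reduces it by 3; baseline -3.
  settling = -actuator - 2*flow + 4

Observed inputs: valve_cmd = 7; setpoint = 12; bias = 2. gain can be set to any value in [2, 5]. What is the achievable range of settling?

Substituting into the flow equation gives flow = 4*gain + 1.
So actuator = -16*gain - 29.
settling becomes 8*gain + 31.
Linear in gain, so extremes are at the endpoints: gain = 2 gives settling = 47; gain = 5 gives settling = 71.

47 to 71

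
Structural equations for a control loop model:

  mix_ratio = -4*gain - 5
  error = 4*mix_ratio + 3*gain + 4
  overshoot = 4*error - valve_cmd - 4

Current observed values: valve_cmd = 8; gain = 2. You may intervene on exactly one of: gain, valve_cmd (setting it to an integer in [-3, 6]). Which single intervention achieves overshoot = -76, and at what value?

set gain = 0

Intervening on gain: with other inputs at their observed values, overshoot = -52*gain - 76. Solving for -76 gives gain = 0, within [-3, 6].
Intervening on valve_cmd: overshoot = -valve_cmd - 172. Reaching -76 requires valve_cmd = -96, outside [-3, 6].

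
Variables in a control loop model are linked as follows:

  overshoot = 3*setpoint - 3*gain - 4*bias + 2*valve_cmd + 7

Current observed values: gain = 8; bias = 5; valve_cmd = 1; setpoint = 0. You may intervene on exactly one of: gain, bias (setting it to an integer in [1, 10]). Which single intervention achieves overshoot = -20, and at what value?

set gain = 3

Intervening on gain: with other inputs at their observed values, overshoot = -3*gain - 11. Solving for -20 gives gain = 3, within [1, 10].
Intervening on bias: overshoot = -4*bias - 15. Reaching -20 requires bias = 5/4, not an integer.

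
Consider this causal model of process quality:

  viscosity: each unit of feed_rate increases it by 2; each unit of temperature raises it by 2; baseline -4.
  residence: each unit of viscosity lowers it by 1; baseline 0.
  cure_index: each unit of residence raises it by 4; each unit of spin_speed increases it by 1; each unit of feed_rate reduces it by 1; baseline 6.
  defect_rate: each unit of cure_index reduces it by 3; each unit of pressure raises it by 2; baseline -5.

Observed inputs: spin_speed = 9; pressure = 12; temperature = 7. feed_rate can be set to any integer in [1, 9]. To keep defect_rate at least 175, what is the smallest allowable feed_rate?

feed_rate = 3

Substituting into the viscosity equation gives viscosity = 2*feed_rate + 10.
Substituting into the residence equation gives residence = -2*feed_rate - 10.
So cure_index = -9*feed_rate - 25.
Substituting into the defect_rate equation gives defect_rate = 27*feed_rate + 94.
Require 27*feed_rate + 94 ≥ 175, so feed_rate ≥ 3.
The smallest integer in [1, 9] satisfying this is 3.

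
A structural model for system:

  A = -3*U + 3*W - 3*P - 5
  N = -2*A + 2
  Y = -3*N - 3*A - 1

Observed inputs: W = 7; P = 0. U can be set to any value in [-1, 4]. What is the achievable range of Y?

5 to 50

Substituting into the A equation gives A = -3*U + 16.
Substituting into the N equation gives N = 6*U - 30.
Y becomes -9*U + 41.
Linear in U, so extremes are at the endpoints: U = -1 gives Y = 50; U = 4 gives Y = 5.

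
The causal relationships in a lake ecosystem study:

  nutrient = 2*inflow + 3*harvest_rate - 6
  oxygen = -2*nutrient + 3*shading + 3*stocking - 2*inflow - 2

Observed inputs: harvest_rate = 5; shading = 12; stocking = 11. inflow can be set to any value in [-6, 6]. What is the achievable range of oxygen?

13 to 85

Substituting into the nutrient equation gives nutrient = 2*inflow + 9.
This gives oxygen = -6*inflow + 49.
Linear in inflow, so extremes are at the endpoints: inflow = -6 gives oxygen = 85; inflow = 6 gives oxygen = 13.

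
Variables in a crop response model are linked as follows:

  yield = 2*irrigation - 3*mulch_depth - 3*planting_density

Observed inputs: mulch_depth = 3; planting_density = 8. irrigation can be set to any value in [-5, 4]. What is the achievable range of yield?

Substituting into the yield equation gives yield = 2*irrigation - 33.
Linear in irrigation, so extremes are at the endpoints: irrigation = -5 gives yield = -43; irrigation = 4 gives yield = -25.

-43 to -25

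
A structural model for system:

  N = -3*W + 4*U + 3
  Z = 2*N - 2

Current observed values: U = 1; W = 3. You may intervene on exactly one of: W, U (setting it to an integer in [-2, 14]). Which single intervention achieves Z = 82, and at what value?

Intervening on W: Z = -6*W + 12. Reaching 82 requires W = -35/3, not an integer.
Intervening on U: with other inputs at their observed values, Z = 8*U - 14. Solving for 82 gives U = 12, within [-2, 14].

set U = 12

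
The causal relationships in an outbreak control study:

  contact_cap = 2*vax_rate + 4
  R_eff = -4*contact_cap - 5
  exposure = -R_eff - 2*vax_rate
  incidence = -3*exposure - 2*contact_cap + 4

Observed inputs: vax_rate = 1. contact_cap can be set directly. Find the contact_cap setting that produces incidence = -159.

contact_cap = 11

Intervening on contact_cap fixes its value directly, overriding its dependence on vax_rate.
Substituting into the exposure equation gives exposure = 4*contact_cap + 3.
This gives incidence = -14*contact_cap - 5.
Solve -14*contact_cap - 5 = -159: contact_cap = (-159 + 5) / -14 = 11.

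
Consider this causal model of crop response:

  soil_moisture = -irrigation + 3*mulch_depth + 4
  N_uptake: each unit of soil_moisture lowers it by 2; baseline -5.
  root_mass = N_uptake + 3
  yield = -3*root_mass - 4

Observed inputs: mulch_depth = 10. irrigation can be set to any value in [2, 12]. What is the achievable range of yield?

Substituting into the soil_moisture equation gives soil_moisture = -irrigation + 34.
Substituting into the N_uptake equation gives N_uptake = 2*irrigation - 73.
Substituting into the root_mass equation gives root_mass = 2*irrigation - 70.
This gives yield = -6*irrigation + 206.
Linear in irrigation, so extremes are at the endpoints: irrigation = 2 gives yield = 194; irrigation = 12 gives yield = 134.

134 to 194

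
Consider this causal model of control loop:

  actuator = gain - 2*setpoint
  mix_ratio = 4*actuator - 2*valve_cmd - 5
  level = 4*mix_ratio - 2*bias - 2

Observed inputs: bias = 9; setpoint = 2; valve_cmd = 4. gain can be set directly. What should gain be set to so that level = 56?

gain = 12

Substituting into the actuator equation gives actuator = gain - 4.
Substituting into the mix_ratio equation gives mix_ratio = 4*gain - 29.
Substituting into the level equation gives level = 16*gain - 136.
Solve 16*gain - 136 = 56: gain = (56 + 136) / 16 = 12.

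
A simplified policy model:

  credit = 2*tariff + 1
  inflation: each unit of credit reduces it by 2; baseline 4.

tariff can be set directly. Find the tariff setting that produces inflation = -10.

Substituting into the inflation equation gives inflation = -4*tariff + 2.
Solve -4*tariff + 2 = -10: tariff = (-10 - 2) / -4 = 3.

tariff = 3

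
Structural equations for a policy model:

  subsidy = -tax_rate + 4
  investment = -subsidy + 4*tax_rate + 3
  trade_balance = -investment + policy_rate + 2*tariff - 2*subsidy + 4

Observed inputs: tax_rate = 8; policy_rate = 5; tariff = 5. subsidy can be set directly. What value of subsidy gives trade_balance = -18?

subsidy = 2

Intervening on subsidy fixes its value directly, overriding its dependence on tax_rate.
Substituting into the investment equation gives investment = -subsidy + 35.
This gives trade_balance = -subsidy - 16.
Solve -subsidy - 16 = -18: subsidy = (-18 + 16) / -1 = 2.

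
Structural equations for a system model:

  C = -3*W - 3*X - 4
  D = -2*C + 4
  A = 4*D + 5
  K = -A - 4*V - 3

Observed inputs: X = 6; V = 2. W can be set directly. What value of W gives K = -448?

W = 10

Substituting into the C equation gives C = -3*W - 22.
D becomes 6*W + 48.
This gives A = 24*W + 197.
Substituting into the K equation gives K = -24*W - 208.
Solve -24*W - 208 = -448: W = (-448 + 208) / -24 = 10.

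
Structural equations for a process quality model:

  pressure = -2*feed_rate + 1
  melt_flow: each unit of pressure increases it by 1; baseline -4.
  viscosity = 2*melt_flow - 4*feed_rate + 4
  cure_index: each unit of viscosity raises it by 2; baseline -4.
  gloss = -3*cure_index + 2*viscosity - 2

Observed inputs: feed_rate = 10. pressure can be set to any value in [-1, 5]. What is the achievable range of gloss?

Intervening on pressure fixes its value directly, overriding its dependence on feed_rate.
Substituting into the viscosity equation gives viscosity = 2*pressure - 44.
This gives cure_index = 4*pressure - 92.
Substituting into the gloss equation gives gloss = -8*pressure + 186.
Linear in pressure, so extremes are at the endpoints: pressure = -1 gives gloss = 194; pressure = 5 gives gloss = 146.

146 to 194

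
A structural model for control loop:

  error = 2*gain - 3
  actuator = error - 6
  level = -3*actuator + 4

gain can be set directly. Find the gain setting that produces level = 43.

Substituting into the actuator equation gives actuator = 2*gain - 9.
This gives level = -6*gain + 31.
Solve -6*gain + 31 = 43: gain = (43 - 31) / -6 = -2.

gain = -2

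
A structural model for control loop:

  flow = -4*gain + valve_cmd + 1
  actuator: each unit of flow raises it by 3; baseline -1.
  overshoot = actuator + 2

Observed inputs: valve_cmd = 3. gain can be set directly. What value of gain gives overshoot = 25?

Substituting into the flow equation gives flow = -4*gain + 4.
So actuator = -12*gain + 11.
So overshoot = -12*gain + 13.
Solve -12*gain + 13 = 25: gain = (25 - 13) / -12 = -1.

gain = -1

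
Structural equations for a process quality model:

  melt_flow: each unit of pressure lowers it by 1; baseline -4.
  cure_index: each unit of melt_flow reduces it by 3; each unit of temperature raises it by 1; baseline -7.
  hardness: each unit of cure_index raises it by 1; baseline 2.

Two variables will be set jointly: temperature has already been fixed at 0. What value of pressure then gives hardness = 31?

With temperature held at 0:
Substituting into the cure_index equation gives cure_index = 3*pressure + 5.
This gives hardness = 3*pressure + 7.
Solve 3*pressure + 7 = 31: pressure = (31 - 7) / 3 = 8.

pressure = 8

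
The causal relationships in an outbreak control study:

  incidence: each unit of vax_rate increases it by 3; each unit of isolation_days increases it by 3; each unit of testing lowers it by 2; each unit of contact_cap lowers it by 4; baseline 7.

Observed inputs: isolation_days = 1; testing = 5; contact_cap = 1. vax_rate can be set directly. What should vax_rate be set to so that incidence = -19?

Substituting into the incidence equation gives incidence = 3*vax_rate - 4.
Solve 3*vax_rate - 4 = -19: vax_rate = (-19 + 4) / 3 = -5.

vax_rate = -5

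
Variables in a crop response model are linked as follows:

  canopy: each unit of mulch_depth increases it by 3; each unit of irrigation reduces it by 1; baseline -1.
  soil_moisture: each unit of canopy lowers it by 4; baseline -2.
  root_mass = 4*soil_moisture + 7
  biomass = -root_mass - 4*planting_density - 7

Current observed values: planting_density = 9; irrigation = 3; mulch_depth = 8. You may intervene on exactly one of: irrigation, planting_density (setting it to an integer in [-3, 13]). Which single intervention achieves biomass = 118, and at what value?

Intervening on irrigation: with other inputs at their observed values, biomass = -16*irrigation + 326. Solving for 118 gives irrigation = 13, within [-3, 13].
Intervening on planting_density: biomass = -4*planting_density + 314. Reaching 118 requires planting_density = 49, outside [-3, 13].

set irrigation = 13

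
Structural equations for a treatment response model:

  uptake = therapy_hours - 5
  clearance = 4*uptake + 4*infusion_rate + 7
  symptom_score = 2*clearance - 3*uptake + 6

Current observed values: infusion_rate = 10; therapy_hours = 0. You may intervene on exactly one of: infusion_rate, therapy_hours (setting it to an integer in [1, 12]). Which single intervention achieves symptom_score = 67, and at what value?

Intervening on infusion_rate: with other inputs at their observed values, symptom_score = 8*infusion_rate - 5. Solving for 67 gives infusion_rate = 9, within [1, 12].
Intervening on therapy_hours: symptom_score = 5*therapy_hours + 75. Reaching 67 requires therapy_hours = -8/5, not an integer.

set infusion_rate = 9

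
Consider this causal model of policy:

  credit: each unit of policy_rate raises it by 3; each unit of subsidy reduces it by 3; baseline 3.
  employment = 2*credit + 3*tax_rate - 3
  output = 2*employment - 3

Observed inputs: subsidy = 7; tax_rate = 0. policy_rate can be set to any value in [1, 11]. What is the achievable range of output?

-69 to 51

Substituting into the credit equation gives credit = 3*policy_rate - 18.
This gives employment = 6*policy_rate - 39.
This gives output = 12*policy_rate - 81.
Linear in policy_rate, so extremes are at the endpoints: policy_rate = 1 gives output = -69; policy_rate = 11 gives output = 51.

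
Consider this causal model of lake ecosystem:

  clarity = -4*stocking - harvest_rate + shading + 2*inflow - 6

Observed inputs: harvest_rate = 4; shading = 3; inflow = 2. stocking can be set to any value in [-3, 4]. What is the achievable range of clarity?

-19 to 9

Substituting into the clarity equation gives clarity = -4*stocking - 3.
Linear in stocking, so extremes are at the endpoints: stocking = -3 gives clarity = 9; stocking = 4 gives clarity = -19.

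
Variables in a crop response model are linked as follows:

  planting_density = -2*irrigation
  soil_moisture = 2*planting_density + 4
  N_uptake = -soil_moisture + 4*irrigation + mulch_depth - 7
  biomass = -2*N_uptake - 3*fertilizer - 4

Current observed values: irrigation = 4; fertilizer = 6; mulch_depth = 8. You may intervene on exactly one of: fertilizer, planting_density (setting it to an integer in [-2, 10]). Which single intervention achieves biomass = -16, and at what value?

set planting_density = 8

Intervening on fertilizer: biomass = -3*fertilizer - 62. Reaching -16 requires fertilizer = -46/3, not an integer.
Intervening on planting_density: with other inputs at their observed values, biomass = 4*planting_density - 48. Solving for -16 gives planting_density = 8, within [-2, 10].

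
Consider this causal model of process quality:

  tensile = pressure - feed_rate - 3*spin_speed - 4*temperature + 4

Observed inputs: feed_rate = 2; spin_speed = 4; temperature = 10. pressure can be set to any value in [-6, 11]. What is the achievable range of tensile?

-56 to -39

Substituting into the tensile equation gives tensile = pressure - 50.
Linear in pressure, so extremes are at the endpoints: pressure = -6 gives tensile = -56; pressure = 11 gives tensile = -39.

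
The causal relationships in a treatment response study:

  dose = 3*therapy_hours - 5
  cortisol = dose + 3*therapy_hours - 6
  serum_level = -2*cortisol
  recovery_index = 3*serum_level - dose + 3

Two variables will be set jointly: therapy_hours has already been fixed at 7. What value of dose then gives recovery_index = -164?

dose = 11

With therapy_hours held at 7:
Intervening on dose fixes its value directly, overriding its dependence on therapy_hours.
Substituting into the cortisol equation gives cortisol = dose + 15.
Substituting into the serum_level equation gives serum_level = -2*dose - 30.
Substituting into the recovery_index equation gives recovery_index = -7*dose - 87.
Solve -7*dose - 87 = -164: dose = (-164 + 87) / -7 = 11.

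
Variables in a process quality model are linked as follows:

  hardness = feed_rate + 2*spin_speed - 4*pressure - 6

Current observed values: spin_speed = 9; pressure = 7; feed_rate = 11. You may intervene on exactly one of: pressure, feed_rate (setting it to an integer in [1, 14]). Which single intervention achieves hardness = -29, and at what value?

Intervening on pressure: with other inputs at their observed values, hardness = -4*pressure + 23. Solving for -29 gives pressure = 13, within [1, 14].
Intervening on feed_rate: hardness = feed_rate - 16. Reaching -29 requires feed_rate = -13, outside [1, 14].

set pressure = 13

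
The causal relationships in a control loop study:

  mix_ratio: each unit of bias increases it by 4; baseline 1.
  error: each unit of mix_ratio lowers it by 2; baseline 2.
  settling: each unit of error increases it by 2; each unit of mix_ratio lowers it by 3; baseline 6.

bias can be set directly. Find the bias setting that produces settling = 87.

bias = -3

Substituting into the error equation gives error = -8*bias.
So settling = -28*bias + 3.
Solve -28*bias + 3 = 87: bias = (87 - 3) / -28 = -3.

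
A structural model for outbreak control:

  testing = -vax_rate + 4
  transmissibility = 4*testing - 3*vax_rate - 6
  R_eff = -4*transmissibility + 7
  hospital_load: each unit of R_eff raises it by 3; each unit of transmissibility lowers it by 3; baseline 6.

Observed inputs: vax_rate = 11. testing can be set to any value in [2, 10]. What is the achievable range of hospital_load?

Intervening on testing fixes its value directly, overriding its dependence on vax_rate.
Substituting into the transmissibility equation gives transmissibility = 4*testing - 39.
R_eff becomes -16*testing + 163.
Substituting into the hospital_load equation gives hospital_load = -60*testing + 612.
Linear in testing, so extremes are at the endpoints: testing = 2 gives hospital_load = 492; testing = 10 gives hospital_load = 12.

12 to 492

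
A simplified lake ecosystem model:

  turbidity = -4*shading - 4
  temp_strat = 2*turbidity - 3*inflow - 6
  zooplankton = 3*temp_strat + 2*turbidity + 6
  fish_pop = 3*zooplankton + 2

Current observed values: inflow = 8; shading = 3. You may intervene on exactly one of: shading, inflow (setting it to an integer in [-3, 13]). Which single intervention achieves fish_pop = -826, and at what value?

Intervening on shading: with other inputs at their observed values, fish_pop = -96*shading - 346. Solving for -826 gives shading = 5, within [-3, 13].
Intervening on inflow: fish_pop = -27*inflow - 418. Reaching -826 requires inflow = 136/9, not an integer.

set shading = 5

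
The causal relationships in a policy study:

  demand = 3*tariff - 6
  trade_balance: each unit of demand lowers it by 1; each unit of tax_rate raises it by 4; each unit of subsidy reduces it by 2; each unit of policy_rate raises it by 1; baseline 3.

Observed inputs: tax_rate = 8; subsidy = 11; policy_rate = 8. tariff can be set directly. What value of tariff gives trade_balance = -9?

Substituting into the trade_balance equation gives trade_balance = -3*tariff + 27.
Solve -3*tariff + 27 = -9: tariff = (-9 - 27) / -3 = 12.

tariff = 12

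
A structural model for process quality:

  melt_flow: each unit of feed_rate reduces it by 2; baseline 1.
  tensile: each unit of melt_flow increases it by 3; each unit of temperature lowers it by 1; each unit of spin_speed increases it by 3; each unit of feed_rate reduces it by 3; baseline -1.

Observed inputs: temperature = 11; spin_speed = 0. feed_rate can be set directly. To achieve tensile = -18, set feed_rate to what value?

Substituting into the tensile equation gives tensile = -9*feed_rate - 9.
Solve -9*feed_rate - 9 = -18: feed_rate = (-18 + 9) / -9 = 1.

feed_rate = 1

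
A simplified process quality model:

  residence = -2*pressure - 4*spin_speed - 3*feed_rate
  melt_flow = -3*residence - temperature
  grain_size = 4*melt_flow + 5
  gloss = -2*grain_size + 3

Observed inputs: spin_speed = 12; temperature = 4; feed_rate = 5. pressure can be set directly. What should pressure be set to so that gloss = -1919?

Substituting into the residence equation gives residence = -2*pressure - 63.
Substituting into the melt_flow equation gives melt_flow = 6*pressure + 185.
grain_size becomes 24*pressure + 745.
Substituting into the gloss equation gives gloss = -48*pressure - 1487.
Solve -48*pressure - 1487 = -1919: pressure = (-1919 + 1487) / -48 = 9.

pressure = 9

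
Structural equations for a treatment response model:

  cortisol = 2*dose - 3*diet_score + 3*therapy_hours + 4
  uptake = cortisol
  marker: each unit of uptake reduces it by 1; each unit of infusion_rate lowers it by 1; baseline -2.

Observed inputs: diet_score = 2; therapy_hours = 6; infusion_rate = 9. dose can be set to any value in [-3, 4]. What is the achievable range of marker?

-35 to -21

Substituting into the cortisol equation gives cortisol = 2*dose + 16.
Substituting into the uptake equation gives uptake = 2*dose + 16.
Substituting into the marker equation gives marker = -2*dose - 27.
Linear in dose, so extremes are at the endpoints: dose = -3 gives marker = -21; dose = 4 gives marker = -35.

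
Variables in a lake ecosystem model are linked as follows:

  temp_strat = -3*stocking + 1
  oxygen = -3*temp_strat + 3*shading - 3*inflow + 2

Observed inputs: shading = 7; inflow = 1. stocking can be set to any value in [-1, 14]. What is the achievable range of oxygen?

8 to 143

Substituting into the oxygen equation gives oxygen = 9*stocking + 17.
Linear in stocking, so extremes are at the endpoints: stocking = -1 gives oxygen = 8; stocking = 14 gives oxygen = 143.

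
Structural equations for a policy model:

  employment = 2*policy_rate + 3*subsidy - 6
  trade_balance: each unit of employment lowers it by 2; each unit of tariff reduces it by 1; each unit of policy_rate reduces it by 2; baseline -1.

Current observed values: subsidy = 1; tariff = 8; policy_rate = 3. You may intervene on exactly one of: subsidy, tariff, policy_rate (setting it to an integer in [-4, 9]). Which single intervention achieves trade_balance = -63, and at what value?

set subsidy = 8

Intervening on subsidy: with other inputs at their observed values, trade_balance = -6*subsidy - 15. Solving for -63 gives subsidy = 8, within [-4, 9].
Intervening on tariff: trade_balance = -tariff - 13. Reaching -63 requires tariff = 50, outside [-4, 9].
Intervening on policy_rate: trade_balance = -6*policy_rate - 3. Reaching -63 requires policy_rate = 10, outside [-4, 9].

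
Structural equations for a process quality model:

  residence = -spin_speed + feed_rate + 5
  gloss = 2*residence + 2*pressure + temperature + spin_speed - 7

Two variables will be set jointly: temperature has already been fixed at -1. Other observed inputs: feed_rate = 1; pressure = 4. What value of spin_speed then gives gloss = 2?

spin_speed = 10

With temperature held at -1:
Substituting into the residence equation gives residence = -spin_speed + 6.
Substituting into the gloss equation gives gloss = -spin_speed + 12.
Solve -spin_speed + 12 = 2: spin_speed = (2 - 12) / -1 = 10.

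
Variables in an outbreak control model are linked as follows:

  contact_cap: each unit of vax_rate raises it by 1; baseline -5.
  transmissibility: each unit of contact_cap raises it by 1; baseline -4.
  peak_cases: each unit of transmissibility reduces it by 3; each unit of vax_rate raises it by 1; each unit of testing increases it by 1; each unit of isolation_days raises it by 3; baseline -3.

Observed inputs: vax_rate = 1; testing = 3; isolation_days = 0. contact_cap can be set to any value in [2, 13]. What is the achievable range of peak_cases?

Intervening on contact_cap fixes its value directly, overriding its dependence on vax_rate.
Substituting into the peak_cases equation gives peak_cases = -3*contact_cap + 13.
Linear in contact_cap, so extremes are at the endpoints: contact_cap = 2 gives peak_cases = 7; contact_cap = 13 gives peak_cases = -26.

-26 to 7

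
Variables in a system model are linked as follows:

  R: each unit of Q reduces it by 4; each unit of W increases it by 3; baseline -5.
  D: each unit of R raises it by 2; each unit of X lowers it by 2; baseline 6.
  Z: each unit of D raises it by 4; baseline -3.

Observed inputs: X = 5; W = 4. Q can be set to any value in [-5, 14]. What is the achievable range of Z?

Substituting into the R equation gives R = -4*Q + 7.
Substituting into the D equation gives D = -8*Q + 10.
Substituting into the Z equation gives Z = -32*Q + 37.
Linear in Q, so extremes are at the endpoints: Q = -5 gives Z = 197; Q = 14 gives Z = -411.

-411 to 197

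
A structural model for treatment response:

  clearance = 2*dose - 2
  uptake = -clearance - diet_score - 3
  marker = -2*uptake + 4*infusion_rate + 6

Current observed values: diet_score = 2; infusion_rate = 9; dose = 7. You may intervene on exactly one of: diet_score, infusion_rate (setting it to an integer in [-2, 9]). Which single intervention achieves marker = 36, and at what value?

set infusion_rate = -1

Intervening on diet_score: marker = 2*diet_score + 72. Reaching 36 requires diet_score = -18, outside [-2, 9].
Intervening on infusion_rate: with other inputs at their observed values, marker = 4*infusion_rate + 40. Solving for 36 gives infusion_rate = -1, within [-2, 9].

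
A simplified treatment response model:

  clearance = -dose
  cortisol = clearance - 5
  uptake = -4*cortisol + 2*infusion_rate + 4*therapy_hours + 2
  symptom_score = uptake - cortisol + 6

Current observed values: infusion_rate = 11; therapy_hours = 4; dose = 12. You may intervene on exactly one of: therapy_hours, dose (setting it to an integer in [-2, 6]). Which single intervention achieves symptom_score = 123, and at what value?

Intervening on therapy_hours: with other inputs at their observed values, symptom_score = 4*therapy_hours + 115. Solving for 123 gives therapy_hours = 2, within [-2, 6].
Intervening on dose: symptom_score = 5*dose + 71. Reaching 123 requires dose = 52/5, not an integer.

set therapy_hours = 2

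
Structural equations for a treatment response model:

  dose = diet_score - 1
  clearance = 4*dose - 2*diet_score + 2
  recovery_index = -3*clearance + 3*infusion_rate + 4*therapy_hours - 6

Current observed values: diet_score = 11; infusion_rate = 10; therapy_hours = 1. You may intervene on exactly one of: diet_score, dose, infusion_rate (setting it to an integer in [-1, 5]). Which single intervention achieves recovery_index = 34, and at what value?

Intervening on diet_score: with other inputs at their observed values, recovery_index = -6*diet_score + 34. Solving for 34 gives diet_score = 0, within [-1, 5].
Intervening on dose: recovery_index = -12*dose + 88. Reaching 34 requires dose = 9/2, not an integer.
Intervening on infusion_rate: recovery_index = 3*infusion_rate - 62. Reaching 34 requires infusion_rate = 32, outside [-1, 5].

set diet_score = 0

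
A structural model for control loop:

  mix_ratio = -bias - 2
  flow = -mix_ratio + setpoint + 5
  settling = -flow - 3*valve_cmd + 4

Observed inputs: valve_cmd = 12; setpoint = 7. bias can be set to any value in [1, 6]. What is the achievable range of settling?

-52 to -47

Substituting into the flow equation gives flow = bias + 14.
Substituting into the settling equation gives settling = -bias - 46.
Linear in bias, so extremes are at the endpoints: bias = 1 gives settling = -47; bias = 6 gives settling = -52.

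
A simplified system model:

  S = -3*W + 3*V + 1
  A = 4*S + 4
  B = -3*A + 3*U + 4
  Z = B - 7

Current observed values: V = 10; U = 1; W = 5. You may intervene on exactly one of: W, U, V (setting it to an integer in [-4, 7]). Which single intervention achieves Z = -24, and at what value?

set V = 5

Intervening on W: Z = 36*W - 384. Reaching -24 requires W = 10, outside [-4, 7].
Intervening on U: Z = 3*U - 207. Reaching -24 requires U = 61, outside [-4, 7].
Intervening on V: with other inputs at their observed values, Z = -36*V + 156. Solving for -24 gives V = 5, within [-4, 7].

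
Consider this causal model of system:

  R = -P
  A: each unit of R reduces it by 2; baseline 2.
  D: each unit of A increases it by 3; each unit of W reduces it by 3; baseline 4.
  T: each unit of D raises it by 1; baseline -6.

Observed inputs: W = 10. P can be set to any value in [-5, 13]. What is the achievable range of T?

-56 to 52

Substituting into the A equation gives A = 2*P + 2.
Substituting into the D equation gives D = 6*P - 20.
T becomes 6*P - 26.
Linear in P, so extremes are at the endpoints: P = -5 gives T = -56; P = 13 gives T = 52.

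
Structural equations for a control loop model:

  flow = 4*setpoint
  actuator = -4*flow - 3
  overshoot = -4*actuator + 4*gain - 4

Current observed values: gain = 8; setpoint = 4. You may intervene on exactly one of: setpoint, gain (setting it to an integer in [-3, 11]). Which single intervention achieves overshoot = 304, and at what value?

set gain = 10

Intervening on setpoint: overshoot = 64*setpoint + 40. Reaching 304 requires setpoint = 33/8, not an integer.
Intervening on gain: with other inputs at their observed values, overshoot = 4*gain + 264. Solving for 304 gives gain = 10, within [-3, 11].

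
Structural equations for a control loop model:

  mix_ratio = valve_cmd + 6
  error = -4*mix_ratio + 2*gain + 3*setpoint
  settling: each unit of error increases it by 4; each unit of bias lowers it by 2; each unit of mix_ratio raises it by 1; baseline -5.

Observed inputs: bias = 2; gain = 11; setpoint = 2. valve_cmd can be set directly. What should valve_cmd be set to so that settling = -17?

valve_cmd = 2

Substituting into the error equation gives error = -4*valve_cmd + 4.
This gives settling = -15*valve_cmd + 13.
Solve -15*valve_cmd + 13 = -17: valve_cmd = (-17 - 13) / -15 = 2.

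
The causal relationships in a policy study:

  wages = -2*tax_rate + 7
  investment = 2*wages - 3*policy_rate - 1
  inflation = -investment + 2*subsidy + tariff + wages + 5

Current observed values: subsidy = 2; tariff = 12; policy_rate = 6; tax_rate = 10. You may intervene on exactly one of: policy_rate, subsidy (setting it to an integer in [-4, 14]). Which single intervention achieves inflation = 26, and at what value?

set policy_rate = -3

Intervening on policy_rate: with other inputs at their observed values, inflation = 3*policy_rate + 35. Solving for 26 gives policy_rate = -3, within [-4, 14].
Intervening on subsidy: inflation = 2*subsidy + 49. Reaching 26 requires subsidy = -23/2, not an integer.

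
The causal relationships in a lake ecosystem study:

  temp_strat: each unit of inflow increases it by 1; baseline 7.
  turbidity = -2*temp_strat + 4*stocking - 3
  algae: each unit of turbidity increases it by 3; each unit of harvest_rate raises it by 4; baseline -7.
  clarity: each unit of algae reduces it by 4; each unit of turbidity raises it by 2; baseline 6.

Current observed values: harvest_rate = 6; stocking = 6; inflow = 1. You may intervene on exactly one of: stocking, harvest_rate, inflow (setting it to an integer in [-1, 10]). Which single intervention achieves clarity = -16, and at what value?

set harvest_rate = 0

Intervening on stocking: clarity = -40*stocking + 128. Reaching -16 requires stocking = 18/5, not an integer.
Intervening on harvest_rate: with other inputs at their observed values, clarity = -16*harvest_rate - 16. Solving for -16 gives harvest_rate = 0, within [-1, 10].
Intervening on inflow: clarity = 20*inflow - 132. Reaching -16 requires inflow = 29/5, not an integer.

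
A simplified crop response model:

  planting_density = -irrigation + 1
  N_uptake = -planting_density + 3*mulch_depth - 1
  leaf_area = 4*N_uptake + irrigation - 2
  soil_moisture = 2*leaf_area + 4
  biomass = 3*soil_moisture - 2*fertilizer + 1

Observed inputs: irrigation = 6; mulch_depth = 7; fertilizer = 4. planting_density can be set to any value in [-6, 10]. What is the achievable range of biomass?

269 to 653

Intervening on planting_density fixes its value directly, overriding its dependence on irrigation.
Substituting into the N_uptake equation gives N_uptake = -planting_density + 20.
Substituting into the leaf_area equation gives leaf_area = -4*planting_density + 84.
Substituting into the soil_moisture equation gives soil_moisture = -8*planting_density + 172.
This gives biomass = -24*planting_density + 509.
Linear in planting_density, so extremes are at the endpoints: planting_density = -6 gives biomass = 653; planting_density = 10 gives biomass = 269.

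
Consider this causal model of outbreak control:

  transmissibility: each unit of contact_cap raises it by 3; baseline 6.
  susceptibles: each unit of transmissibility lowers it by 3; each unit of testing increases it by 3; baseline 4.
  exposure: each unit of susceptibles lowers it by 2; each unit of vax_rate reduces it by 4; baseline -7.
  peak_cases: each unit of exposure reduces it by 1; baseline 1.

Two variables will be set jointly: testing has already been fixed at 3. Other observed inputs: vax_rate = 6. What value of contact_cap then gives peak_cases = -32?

contact_cap = 3

With testing held at 3:
Substituting into the susceptibles equation gives susceptibles = -9*contact_cap - 5.
Substituting into the exposure equation gives exposure = 18*contact_cap - 21.
peak_cases becomes -18*contact_cap + 22.
Solve -18*contact_cap + 22 = -32: contact_cap = (-32 - 22) / -18 = 3.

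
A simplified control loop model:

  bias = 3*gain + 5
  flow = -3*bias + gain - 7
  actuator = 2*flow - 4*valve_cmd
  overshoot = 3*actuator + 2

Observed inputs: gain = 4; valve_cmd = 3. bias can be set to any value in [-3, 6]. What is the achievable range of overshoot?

Intervening on bias fixes its value directly, overriding its dependence on gain.
Substituting into the flow equation gives flow = -3*bias - 3.
actuator becomes -6*bias - 18.
This gives overshoot = -18*bias - 52.
Linear in bias, so extremes are at the endpoints: bias = -3 gives overshoot = 2; bias = 6 gives overshoot = -160.

-160 to 2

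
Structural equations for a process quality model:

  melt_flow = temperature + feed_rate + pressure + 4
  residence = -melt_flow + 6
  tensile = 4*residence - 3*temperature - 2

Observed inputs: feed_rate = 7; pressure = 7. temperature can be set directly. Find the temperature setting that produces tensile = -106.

temperature = 8

Substituting into the melt_flow equation gives melt_flow = temperature + 18.
Substituting into the residence equation gives residence = -temperature - 12.
Substituting into the tensile equation gives tensile = -7*temperature - 50.
Solve -7*temperature - 50 = -106: temperature = (-106 + 50) / -7 = 8.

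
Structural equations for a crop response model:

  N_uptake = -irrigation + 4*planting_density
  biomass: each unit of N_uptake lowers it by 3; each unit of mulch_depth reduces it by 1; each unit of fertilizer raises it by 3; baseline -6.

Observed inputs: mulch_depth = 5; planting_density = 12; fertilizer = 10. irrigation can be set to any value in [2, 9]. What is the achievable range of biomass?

Substituting into the N_uptake equation gives N_uptake = -irrigation + 48.
This gives biomass = 3*irrigation - 125.
Linear in irrigation, so extremes are at the endpoints: irrigation = 2 gives biomass = -119; irrigation = 9 gives biomass = -98.

-119 to -98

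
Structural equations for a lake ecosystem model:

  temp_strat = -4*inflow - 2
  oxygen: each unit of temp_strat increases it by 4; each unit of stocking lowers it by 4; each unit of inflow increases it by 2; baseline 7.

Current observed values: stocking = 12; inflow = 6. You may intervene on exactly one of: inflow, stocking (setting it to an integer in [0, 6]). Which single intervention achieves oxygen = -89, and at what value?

set stocking = 1

Intervening on inflow: oxygen = -14*inflow - 49. Reaching -89 requires inflow = 20/7, not an integer.
Intervening on stocking: with other inputs at their observed values, oxygen = -4*stocking - 85. Solving for -89 gives stocking = 1, within [0, 6].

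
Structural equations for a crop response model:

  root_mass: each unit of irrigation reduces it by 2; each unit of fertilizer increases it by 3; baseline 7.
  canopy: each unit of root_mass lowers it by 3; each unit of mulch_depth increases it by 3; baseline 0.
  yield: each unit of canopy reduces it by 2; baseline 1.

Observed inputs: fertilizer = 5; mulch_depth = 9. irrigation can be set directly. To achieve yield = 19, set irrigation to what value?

irrigation = 5

Substituting into the root_mass equation gives root_mass = -2*irrigation + 22.
Substituting into the canopy equation gives canopy = 6*irrigation - 39.
Substituting into the yield equation gives yield = -12*irrigation + 79.
Solve -12*irrigation + 79 = 19: irrigation = (19 - 79) / -12 = 5.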